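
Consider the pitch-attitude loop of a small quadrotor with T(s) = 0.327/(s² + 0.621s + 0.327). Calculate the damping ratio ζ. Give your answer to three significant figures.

ζ ≈ 0.543

Comparing the denominator to s² + 2ζω_n s + ω_n²: ω_n = √0.327 = 0.572 rad/s, and 2ζω_n = 0.621 so ζ = 0.621/(2·0.572) = 0.543.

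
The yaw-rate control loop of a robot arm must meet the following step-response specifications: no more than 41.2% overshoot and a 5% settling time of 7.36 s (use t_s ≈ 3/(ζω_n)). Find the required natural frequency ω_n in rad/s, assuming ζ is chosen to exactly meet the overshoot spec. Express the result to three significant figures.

ζ = −ln(OS)/√(π² + (ln OS)²). With OS = 0.412, ln OS = −0.8867 and ζ = 0.8867/3.264 = 0.272.
From t_s ≈ 3/(ζω_n): ω_n = 3/(ζ·t_s) = 3/(0.272·7.36) = 1.50 rad/s.

ω_n ≈ 1.50 rad/s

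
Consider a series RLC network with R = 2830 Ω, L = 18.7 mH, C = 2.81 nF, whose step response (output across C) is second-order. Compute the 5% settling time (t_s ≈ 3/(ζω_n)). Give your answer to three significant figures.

t_s ≈ 0.0000396 s

For a series RLC circuit (capacitor voltage as output), ω_n = 1/√(LC) = 1/√(18.7 mH · 2.81 nF) = 138000 rad/s.
ζ = (R/2)·√(C/L) = (2830/2)·√(2.81 nF/18.7 mH) = 0.549.
t_s ≈ 3/(ζω_n) = 0.0000396 s.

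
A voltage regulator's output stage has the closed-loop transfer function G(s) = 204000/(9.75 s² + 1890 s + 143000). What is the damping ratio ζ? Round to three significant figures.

ζ ≈ 0.800

Dividing through by 9.75: denominator becomes s² + 193.8 s + 14670.
So ω_n = √14670 = 121 rad/s and ζ = 193.8/(2·121) = 0.800.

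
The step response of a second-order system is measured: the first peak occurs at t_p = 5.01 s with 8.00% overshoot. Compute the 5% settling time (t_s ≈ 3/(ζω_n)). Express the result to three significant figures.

From the overshoot, ζ = −ln(OS)/√(π²+ln²(OS)) = 0.627.
t_p = π/ω_d ⇒ ω_d = 0.627 rad/s; then ω_n = ω_d/√(1−ζ²) = 0.805 rad/s.
t_s ≈ 3/(ζω_n) = 3/(0.627·0.805) = 5.95 s.

t_s ≈ 5.95 s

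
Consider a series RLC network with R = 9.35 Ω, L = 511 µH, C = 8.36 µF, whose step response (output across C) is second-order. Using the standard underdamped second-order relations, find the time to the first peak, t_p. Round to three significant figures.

For a series RLC circuit (capacitor voltage as output), ω_n = 1/√(LC) = 1/√(511 µH · 8.36 µF) = 15300 rad/s.
ζ = (R/2)·√(C/L) = (9.35/2)·√(8.36 µF/511 µH) = 0.598.
ω_d = ω_n√(1−ζ²) = 12300 rad/s. t_p = π/ω_d = 0.000256 s.

t_p ≈ 0.000256 s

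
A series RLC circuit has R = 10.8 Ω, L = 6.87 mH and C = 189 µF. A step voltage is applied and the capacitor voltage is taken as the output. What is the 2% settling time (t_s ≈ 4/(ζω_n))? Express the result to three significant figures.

For a series RLC circuit (capacitor voltage as output), ω_n = 1/√(LC) = 1/√(6.87 mH · 189 µF) = 878 rad/s.
ζ = (R/2)·√(C/L) = (10.8/2)·√(189 µF/6.87 mH) = 0.896.
t_s ≈ 4/(ζω_n) = 0.00509 s.

t_s ≈ 0.00509 s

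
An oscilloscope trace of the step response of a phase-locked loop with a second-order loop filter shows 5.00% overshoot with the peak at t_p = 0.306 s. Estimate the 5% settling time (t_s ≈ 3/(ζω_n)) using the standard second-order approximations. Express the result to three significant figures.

t_s ≈ 0.306 s

ζ from %OS: ζ = |ln 0.0500|/√(π²+ln²0.0500) = 0.690.
t_p = π/ω_d ⇒ ω_d = 10.3 rad/s; then ω_n = ω_d/√(1−ζ²) = 14.2 rad/s.
t_s ≈ 3/(ζω_n) = 3/(0.690·14.2) = 0.306 s.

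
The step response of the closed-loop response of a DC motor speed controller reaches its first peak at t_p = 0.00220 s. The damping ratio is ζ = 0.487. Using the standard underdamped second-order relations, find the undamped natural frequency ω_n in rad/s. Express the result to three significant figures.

Peak time t_p = π/ω_d, so ω_d = π/t_p = π/0.00220 = 1430 rad/s.
ω_n = ω_d/√(1−ζ²) = 1430/√0.763 = 1630 rad/s.

ω_n ≈ 1630 rad/s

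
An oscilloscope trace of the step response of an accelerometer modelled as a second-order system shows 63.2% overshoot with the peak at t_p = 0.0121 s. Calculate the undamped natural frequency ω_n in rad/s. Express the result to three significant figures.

From the overshoot, ζ = −ln(OS)/√(π²+ln²(OS)) = 0.145.
t_p = π/ω_d ⇒ ω_d = 260 rad/s; then ω_n = ω_d/√(1−ζ²) = 262 rad/s.

ω_n ≈ 262 rad/s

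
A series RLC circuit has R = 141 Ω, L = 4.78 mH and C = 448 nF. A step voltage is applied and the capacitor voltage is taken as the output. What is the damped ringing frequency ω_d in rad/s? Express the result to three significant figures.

For a series RLC circuit (capacitor voltage as output), ω_n = 1/√(LC) = 1/√(4.78 mH · 448 nF) = 21600 rad/s.
ζ = (R/2)·√(C/L) = (141/2)·√(448 nF/4.78 mH) = 0.683.
ω_d = ω_n√(1−ζ²) = 15800 rad/s.

ω_d ≈ 15800 rad/s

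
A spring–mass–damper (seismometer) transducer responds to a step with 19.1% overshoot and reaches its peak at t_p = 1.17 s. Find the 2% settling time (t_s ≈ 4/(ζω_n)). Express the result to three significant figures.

t_s ≈ 2.83 s

From the overshoot, ζ = −ln(OS)/√(π²+ln²(OS)) = 0.466.
From t_p = π/ω_d, ω_d = π/1.17 = 2.69 rad/s, so ω_n = ω_d/√(1−ζ²) = 3.04 rad/s.
t_s ≈ 4/(ζω_n) = 4/(0.466·3.04) = 2.83 s.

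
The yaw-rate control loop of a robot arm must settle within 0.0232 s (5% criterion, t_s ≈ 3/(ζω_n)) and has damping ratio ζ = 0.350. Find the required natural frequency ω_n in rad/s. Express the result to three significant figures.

ω_n ≈ 369 rad/s

Rearranging t_s ≈ 3/(ζω_n) gives ω_n = 3/(ζ·t_s) = 3/(0.350 × 0.0232) = 369 rad/s.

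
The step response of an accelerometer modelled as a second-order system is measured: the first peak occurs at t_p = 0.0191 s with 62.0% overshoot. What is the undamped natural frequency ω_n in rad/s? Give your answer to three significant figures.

From the overshoot, ζ = −ln(OS)/√(π²+ln²(OS)) = 0.150.
t_p = π/ω_d ⇒ ω_d = 164 rad/s; then ω_n = ω_d/√(1−ζ²) = 166 rad/s.

ω_n ≈ 166 rad/s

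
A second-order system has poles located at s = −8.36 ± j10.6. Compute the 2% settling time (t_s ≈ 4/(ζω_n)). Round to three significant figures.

For poles at −σ ± jω_d, ζω_n = σ = 8.36, so t_s ≈ 4/σ = 0.478 s.

t_s ≈ 0.478 s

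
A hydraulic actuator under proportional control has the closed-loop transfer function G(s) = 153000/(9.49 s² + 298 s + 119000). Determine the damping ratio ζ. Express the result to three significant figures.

Dividing through by 9.49: denominator becomes s² + 31.40 s + 12540.
So ω_n = √12540 = 112 rad/s and ζ = 31.40/(2·112) = 0.140.

ζ ≈ 0.140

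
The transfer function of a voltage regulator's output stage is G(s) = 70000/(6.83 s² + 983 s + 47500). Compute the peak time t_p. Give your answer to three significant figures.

t_p ≈ 0.0745 s

Dividing through by 6.83: denominator becomes s² + 143.9 s + 6955.
So ω_n = √6955 = 83.4 rad/s and ζ = 143.9/(2·83.4) = 0.863.
ω_d = ω_n√(1−ζ²) = 42.1 rad/s. t_p = π/ω_d = 0.0745 s.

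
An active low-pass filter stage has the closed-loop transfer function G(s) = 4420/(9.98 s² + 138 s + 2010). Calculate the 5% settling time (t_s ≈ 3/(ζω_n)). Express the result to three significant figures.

t_s ≈ 0.434 s

Dividing through by 9.98: denominator becomes s² + 13.83 s + 201.4.
So ω_n = √201.4 = 14.2 rad/s and ζ = 13.83/(2·14.2) = 0.487.
t_s ≈ 3/(ζω_n) = 0.434 s.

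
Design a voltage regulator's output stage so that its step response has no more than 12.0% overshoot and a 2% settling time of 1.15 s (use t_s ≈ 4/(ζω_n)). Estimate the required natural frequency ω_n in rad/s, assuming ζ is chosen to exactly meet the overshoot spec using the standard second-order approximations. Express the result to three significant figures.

ζ = −ln(OS)/√(π² + (ln OS)²). With OS = 0.120, ln OS = −2.120 and ζ = 2.120/3.790 = 0.559.
Then ω_n = 4/(ζ t_s) = 4/(0.559 × 1.15) = 6.22 rad/s.

ω_n ≈ 6.22 rad/s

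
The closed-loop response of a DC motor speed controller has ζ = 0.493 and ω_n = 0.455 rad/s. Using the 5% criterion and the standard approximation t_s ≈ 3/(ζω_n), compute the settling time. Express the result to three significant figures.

t_s ≈ 3/(ζω_n) = 3/(0.493 × 0.455) = 13.4 s.

t_s ≈ 13.4 s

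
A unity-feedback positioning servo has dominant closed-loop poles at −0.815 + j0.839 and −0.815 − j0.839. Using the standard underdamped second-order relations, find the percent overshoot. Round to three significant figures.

%OS ≈ 4.73%

|pole| = ω_n = √(0.815² + 0.839²) = 1.17 rad/s; ζ = cos θ = σ/ω_n = 0.697.
%OS = 100 e^{−πζ/√(1−ζ²)} with ζ = 0.697 gives 4.73%.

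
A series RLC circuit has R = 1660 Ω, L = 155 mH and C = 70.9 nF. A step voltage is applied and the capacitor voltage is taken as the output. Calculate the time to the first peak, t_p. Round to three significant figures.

t_p ≈ 0.000398 s

For a series RLC circuit (capacitor voltage as output), ω_n = 1/√(LC) = 1/√(155 mH · 70.9 nF) = 9540 rad/s.
ζ = (R/2)·√(C/L) = (1660/2)·√(70.9 nF/155 mH) = 0.561.
The damped frequency ω_d = ω_n√(1−ζ²) = 7890 rad/s. t_p = π/ω_d = 0.000398 s.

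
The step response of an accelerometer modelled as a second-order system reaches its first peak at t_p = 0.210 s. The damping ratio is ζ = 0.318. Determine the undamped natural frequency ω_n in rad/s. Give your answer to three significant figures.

Peak time t_p = π/ω_d, so ω_d = π/t_p = π/0.210 = 15.0 rad/s.
ω_n = ω_d/√(1−ζ²) = 15.0/√0.899 = 15.8 rad/s.

ω_n ≈ 15.8 rad/s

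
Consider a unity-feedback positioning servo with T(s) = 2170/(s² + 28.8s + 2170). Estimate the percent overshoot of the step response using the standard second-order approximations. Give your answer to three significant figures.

Matching coefficients with s² + 2ζω_n s + ω_n² gives ω_n² = 2170 ⇒ ω_n = 46.6 rad/s, and ζ = 28.8/(2ω_n) = 0.309.
%OS = 100·exp(−πζ/√(1−ζ²)) = 36.0%.

%OS ≈ 36.0%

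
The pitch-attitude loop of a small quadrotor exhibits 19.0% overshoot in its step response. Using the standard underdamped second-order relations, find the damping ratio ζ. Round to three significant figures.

ζ ≈ 0.467

From %OS = 100·exp(−πζ/√(1−ζ²)), invert to get ζ = −ln(OS)/√(π² + ln²(OS)) with OS = 0.190.
−ln 0.190 = 1.661, so ζ = 1.661/√(π² + 2.758) = 0.467.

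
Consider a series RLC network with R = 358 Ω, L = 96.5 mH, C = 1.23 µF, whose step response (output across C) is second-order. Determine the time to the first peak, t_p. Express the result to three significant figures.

For a series RLC circuit (capacitor voltage as output), ω_n = 1/√(LC) = 1/√(96.5 mH · 1.23 µF) = 2900 rad/s.
ζ = (R/2)·√(C/L) = (358/2)·√(1.23 µF/96.5 mH) = 0.639.
The damped frequency ω_d = ω_n√(1−ζ²) = 2230 rad/s. t_p = π/ω_d = 0.00141 s.

t_p ≈ 0.00141 s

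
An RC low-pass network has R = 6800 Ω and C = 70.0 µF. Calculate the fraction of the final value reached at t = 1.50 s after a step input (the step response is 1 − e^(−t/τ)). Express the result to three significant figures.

y/y_∞ ≈ 0.957

τ = RC = 6800 × 70.0 µF = 0.476 s.
y(t)/y_∞ = 1 − e^(−t/τ) = 1 − e^(−1.50/0.476) = 1 − e^(−3.15) = 0.957.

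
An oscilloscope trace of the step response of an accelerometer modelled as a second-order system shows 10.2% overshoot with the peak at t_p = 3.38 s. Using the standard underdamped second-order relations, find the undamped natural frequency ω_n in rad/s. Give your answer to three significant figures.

From the overshoot, ζ = −ln(OS)/√(π²+ln²(OS)) = 0.588.
t_p = π/ω_d ⇒ ω_d = 0.929 rad/s; then ω_n = ω_d/√(1−ζ²) = 1.15 rad/s.

ω_n ≈ 1.15 rad/s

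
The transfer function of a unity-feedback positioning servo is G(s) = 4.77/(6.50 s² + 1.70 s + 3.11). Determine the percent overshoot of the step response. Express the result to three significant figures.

Dividing through by 6.50: denominator becomes s² + 0.2615 s + 0.4785.
So ω_n = √0.4785 = 0.692 rad/s and ζ = 0.2615/(2·0.692) = 0.189.
%OS = 100·exp(−πζ/√(1−ζ²)) = 54.6%.

%OS ≈ 54.6%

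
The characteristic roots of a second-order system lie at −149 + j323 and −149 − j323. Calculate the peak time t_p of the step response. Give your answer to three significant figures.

t_p ≈ 0.00973 s

t_p = π/ω_d with ω_d = 323 (the imaginary part), so t_p = 0.00973 s.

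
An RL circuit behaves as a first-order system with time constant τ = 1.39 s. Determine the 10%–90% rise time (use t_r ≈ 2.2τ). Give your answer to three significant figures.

t_r ≈ 3.06 s

t_r ≈ 2.2τ = 3.06 s.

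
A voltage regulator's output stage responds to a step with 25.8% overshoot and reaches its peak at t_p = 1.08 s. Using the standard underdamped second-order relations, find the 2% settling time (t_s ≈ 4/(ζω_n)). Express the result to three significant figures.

t_s ≈ 3.19 s

ζ from %OS: ζ = |ln 0.258|/√(π²+ln²0.258) = 0.396.
t_p = π/ω_d ⇒ ω_d = 2.91 rad/s; then ω_n = ω_d/√(1−ζ²) = 3.17 rad/s.
t_s ≈ 4/(ζω_n) = 4/(0.396·3.17) = 3.19 s.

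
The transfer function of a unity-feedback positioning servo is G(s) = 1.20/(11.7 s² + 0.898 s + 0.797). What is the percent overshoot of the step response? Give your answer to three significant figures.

Dividing through by 11.7: denominator becomes s² + 0.07675 s + 0.06812.
So ω_n = √0.06812 = 0.261 rad/s and ζ = 0.07675/(2·0.261) = 0.147.
Overshoot: exp(−π·0.147/√(1−0.147²)) = 0.627, i.e. 62.7%.

%OS ≈ 62.7%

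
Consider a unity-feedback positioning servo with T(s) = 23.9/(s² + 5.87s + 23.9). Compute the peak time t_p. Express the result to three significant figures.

Matching coefficients with s² + 2ζω_n s + ω_n² gives ω_n² = 23.9 ⇒ ω_n = 4.89 rad/s, and ζ = 5.87/(2ω_n) = 0.600.
ω_d = 4.89·√(1 − 0.600²) = 3.91 rad/s. Then t_p = π/ω_d = 0.804 s.

t_p ≈ 0.804 s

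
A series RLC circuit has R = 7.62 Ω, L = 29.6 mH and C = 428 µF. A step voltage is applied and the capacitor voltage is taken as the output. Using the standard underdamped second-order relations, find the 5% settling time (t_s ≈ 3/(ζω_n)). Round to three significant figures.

t_s ≈ 0.0233 s

For a series RLC circuit (capacitor voltage as output), ω_n = 1/√(LC) = 1/√(29.6 mH · 428 µF) = 281 rad/s.
ζ = (R/2)·√(C/L) = (7.62/2)·√(428 µF/29.6 mH) = 0.458.
t_s ≈ 3/(ζω_n) = 0.0233 s.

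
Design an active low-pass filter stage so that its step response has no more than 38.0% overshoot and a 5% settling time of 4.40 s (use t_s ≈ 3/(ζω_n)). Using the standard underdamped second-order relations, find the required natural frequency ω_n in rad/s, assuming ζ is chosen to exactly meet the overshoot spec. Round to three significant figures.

ω_n ≈ 2.32 rad/s

Inverting the overshoot relation: ζ = |ln 0.380|/√(π² + ln²0.380) = 0.294.
Then ω_n = 3/(ζ t_s) = 3/(0.294 × 4.40) = 2.32 rad/s.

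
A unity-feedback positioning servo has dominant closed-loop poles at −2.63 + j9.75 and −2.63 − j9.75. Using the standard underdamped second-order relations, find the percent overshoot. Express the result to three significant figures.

|pole| = ω_n = √(2.63² + 9.75²) = 10.1 rad/s; ζ = cos θ = σ/ω_n = 0.260.
%OS = 100 e^{−πζ/√(1−ζ²)} with ζ = 0.260 gives 42.9%.

%OS ≈ 42.9%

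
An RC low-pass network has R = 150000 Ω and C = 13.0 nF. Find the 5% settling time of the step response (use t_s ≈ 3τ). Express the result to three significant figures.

τ = RC = 150000 × 13.0 nF = 0.00195 s.
t_s ≈ 3τ = 0.00585 s.

t_s ≈ 0.00585 s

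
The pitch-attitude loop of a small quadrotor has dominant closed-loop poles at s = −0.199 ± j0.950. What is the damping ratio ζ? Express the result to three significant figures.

With σ = 0.199, ω_d = 0.950: ω_n = √(σ²+ω_d²) = 0.971 rad/s, ζ = σ/ω_n = 0.205.

ζ ≈ 0.205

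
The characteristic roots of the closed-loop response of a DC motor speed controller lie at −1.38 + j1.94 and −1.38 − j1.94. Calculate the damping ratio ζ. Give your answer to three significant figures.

The poles are at −σ ± jω_d with σ = 1.38 and ω_d = 1.94, so ω_n = √(σ²+ω_d²) = 2.38 rad/s and ζ = σ/ω_n = 0.580.

ζ ≈ 0.580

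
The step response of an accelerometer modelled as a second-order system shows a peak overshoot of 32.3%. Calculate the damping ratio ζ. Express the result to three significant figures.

ζ ≈ 0.338

From %OS = 100·exp(−πζ/√(1−ζ²)), invert to get ζ = −ln(OS)/√(π² + ln²(OS)) with OS = 0.323.
−ln 0.323 = 1.130, so ζ = 1.130/√(π² + 1.277) = 0.338.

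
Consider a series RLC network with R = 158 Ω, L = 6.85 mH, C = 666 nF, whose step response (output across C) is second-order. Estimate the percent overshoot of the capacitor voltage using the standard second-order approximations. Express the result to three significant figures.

%OS ≈ 2.02%

For a series RLC circuit (capacitor voltage as output), ω_n = 1/√(LC) = 1/√(6.85 mH · 666 nF) = 14800 rad/s.
ζ = (R/2)·√(C/L) = (158/2)·√(666 nF/6.85 mH) = 0.779.
%OS = 100·exp(−πζ/√(1−ζ²)) = 2.02%.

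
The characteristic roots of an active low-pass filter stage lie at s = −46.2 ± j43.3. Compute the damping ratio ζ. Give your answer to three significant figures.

The poles are at −σ ± jω_d with σ = 46.2 and ω_d = 43.3, so ω_n = √(σ²+ω_d²) = 63.3 rad/s and ζ = σ/ω_n = 0.730.

ζ ≈ 0.730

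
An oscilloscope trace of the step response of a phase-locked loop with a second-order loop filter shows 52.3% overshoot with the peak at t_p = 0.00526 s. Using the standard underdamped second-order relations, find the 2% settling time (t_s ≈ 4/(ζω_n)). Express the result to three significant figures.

t_s ≈ 0.0325 s

From the overshoot, ζ = −ln(OS)/√(π²+ln²(OS)) = 0.202.
From t_p = π/ω_d, ω_d = π/0.00526 = 597 rad/s, so ω_n = ω_d/√(1−ζ²) = 610 rad/s.
t_s ≈ 4/(ζω_n) = 4/(0.202·610) = 0.0325 s.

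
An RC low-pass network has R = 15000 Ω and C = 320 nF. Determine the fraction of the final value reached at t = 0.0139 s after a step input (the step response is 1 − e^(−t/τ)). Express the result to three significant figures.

τ = RC = 15000 × 320 nF = 0.00480 s.
y(t)/y_∞ = 1 − e^(−t/τ) = 1 − e^(−0.0139/0.00480) = 1 − e^(−2.90) = 0.945.

y/y_∞ ≈ 0.945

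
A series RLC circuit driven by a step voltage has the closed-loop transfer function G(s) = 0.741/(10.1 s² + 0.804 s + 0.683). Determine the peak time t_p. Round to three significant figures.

t_p ≈ 12.2 s

Dividing through by 10.1: denominator becomes s² + 0.07960 s + 0.06762.
So ω_n = √0.06762 = 0.260 rad/s and ζ = 0.07960/(2·0.260) = 0.153.
ω_d = 0.260·√(1 − 0.153²) = 0.257 rad/s. t_p = π/ω_d = 12.2 s.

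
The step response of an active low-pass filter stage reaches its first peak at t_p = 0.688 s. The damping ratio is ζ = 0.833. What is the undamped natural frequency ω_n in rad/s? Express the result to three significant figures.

Peak time t_p = π/ω_d, so ω_d = π/t_p = π/0.688 = 4.57 rad/s.
ω_n = ω_d/√(1−ζ²) = 4.57/√0.306 = 8.25 rad/s.

ω_n ≈ 8.25 rad/s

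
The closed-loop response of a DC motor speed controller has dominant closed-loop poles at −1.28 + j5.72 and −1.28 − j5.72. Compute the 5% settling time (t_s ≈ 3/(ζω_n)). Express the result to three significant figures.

For poles at −σ ± jω_d, ζω_n = σ = 1.28, so t_s ≈ 3/σ = 2.34 s.

t_s ≈ 2.34 s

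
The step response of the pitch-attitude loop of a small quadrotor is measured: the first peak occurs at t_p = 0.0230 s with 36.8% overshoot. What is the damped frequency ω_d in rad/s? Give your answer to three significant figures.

t_p = π/ω_d, so ω_d = π/0.0230 = 137 rad/s.

ω_d ≈ 137 rad/s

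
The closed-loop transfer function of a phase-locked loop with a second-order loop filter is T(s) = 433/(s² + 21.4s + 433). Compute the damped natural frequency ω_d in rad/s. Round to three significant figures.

Matching coefficients with s² + 2ζω_n s + ω_n² gives ω_n² = 433 ⇒ ω_n = 20.8 rad/s, and ζ = 21.4/(2ω_n) = 0.514.
ω_d = ω_n√(1−ζ²) = 17.8 rad/s.

ω_d ≈ 17.8 rad/s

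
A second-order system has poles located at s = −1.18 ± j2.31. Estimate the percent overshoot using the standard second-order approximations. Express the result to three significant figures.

|pole| = ω_n = √(1.18² + 2.31²) = 2.59 rad/s; ζ = cos θ = σ/ω_n = 0.455.
%OS = 100 e^{−πζ/√(1−ζ²)} with ζ = 0.455 gives 20.1%.

%OS ≈ 20.1%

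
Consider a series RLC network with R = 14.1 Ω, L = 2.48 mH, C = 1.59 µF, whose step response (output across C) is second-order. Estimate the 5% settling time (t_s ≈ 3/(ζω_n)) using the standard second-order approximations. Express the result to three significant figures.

For a series RLC circuit (capacitor voltage as output), ω_n = 1/√(LC) = 1/√(2.48 mH · 1.59 µF) = 15900 rad/s.
ζ = (R/2)·√(C/L) = (14.1/2)·√(1.59 µF/2.48 mH) = 0.179.
t_s ≈ 3/(ζω_n) = 0.00106 s.

t_s ≈ 0.00106 s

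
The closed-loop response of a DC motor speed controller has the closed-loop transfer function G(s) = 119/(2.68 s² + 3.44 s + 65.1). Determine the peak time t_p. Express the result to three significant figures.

Dividing through by 2.68: denominator becomes s² + 1.284 s + 24.29.
So ω_n = √24.29 = 4.93 rad/s and ζ = 1.284/(2·4.93) = 0.130.
ω_d = ω_n√(1−ζ²) = 4.89 rad/s. t_p = π/ω_d = 0.643 s.

t_p ≈ 0.643 s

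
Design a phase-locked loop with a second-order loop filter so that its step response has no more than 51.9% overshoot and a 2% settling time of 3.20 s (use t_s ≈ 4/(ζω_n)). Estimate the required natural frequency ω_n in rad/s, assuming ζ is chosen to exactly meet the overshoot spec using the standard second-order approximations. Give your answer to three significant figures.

ω_n ≈ 6.12 rad/s

ζ = −ln(OS)/√(π² + (ln OS)²). With OS = 0.519, ln OS = −0.6559 and ζ = 0.6559/3.209 = 0.204.
Then ω_n = 4/(ζ t_s) = 4/(0.204 × 3.20) = 6.12 rad/s.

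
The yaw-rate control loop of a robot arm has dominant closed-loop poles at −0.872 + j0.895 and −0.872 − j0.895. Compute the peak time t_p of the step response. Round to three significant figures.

t_p = π/ω_d with ω_d = 0.895 (the imaginary part), so t_p = 3.51 s.

t_p ≈ 3.51 s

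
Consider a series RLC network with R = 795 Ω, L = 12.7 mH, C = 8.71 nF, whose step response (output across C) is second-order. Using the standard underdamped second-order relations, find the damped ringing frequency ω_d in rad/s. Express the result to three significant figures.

For a series RLC circuit (capacitor voltage as output), ω_n = 1/√(LC) = 1/√(12.7 mH · 8.71 nF) = 95100 rad/s.
ζ = (R/2)·√(C/L) = (795/2)·√(8.71 nF/12.7 mH) = 0.329.
ω_d = 95100·√(1 − 0.329²) = 89800 rad/s.

ω_d ≈ 89800 rad/s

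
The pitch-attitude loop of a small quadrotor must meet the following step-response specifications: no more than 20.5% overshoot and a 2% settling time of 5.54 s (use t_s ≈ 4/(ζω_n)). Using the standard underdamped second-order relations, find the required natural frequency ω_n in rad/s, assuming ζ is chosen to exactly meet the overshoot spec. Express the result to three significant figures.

ω_n ≈ 1.60 rad/s

ζ = −ln(OS)/√(π² + (ln OS)²). With OS = 0.205, ln OS = −1.585 and ζ = 1.585/3.519 = 0.450.
From t_s ≈ 4/(ζω_n): ω_n = 4/(ζ·t_s) = 4/(0.450·5.54) = 1.60 rad/s.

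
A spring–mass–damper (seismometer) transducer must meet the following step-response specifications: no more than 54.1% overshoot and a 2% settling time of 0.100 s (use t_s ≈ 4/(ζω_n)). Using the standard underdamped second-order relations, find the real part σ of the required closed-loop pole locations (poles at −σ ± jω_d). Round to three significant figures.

σ ≈ 40.0

The settling-time spec alone fixes σ = ζω_n = 4/t_s = 4/0.100 = 40.0.
(Overshoot then fixes ζ = 0.192 and hence ω_d = σ·√(1−ζ²)/ζ = 205 rad/s.)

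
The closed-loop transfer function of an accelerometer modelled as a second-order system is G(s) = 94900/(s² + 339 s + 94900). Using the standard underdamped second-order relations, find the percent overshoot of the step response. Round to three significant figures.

%OS ≈ 12.6%

ω_n = √94900 = 308 rad/s; ζ = 339/(2·308) = 0.550.
%OS = 100 e^{−πζ/√(1−ζ²)} with ζ = 0.550 gives 12.6%.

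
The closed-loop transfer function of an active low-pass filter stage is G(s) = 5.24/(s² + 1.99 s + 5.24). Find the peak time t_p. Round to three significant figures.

t_p ≈ 1.52 s

Comparing the denominator to s² + 2ζω_n s + ω_n²: ω_n = √5.24 = 2.29 rad/s, and 2ζω_n = 1.99 so ζ = 1.99/(2·2.29) = 0.435.
ω_d = ω_n√(1−ζ²) = 2.06 rad/s. Then t_p = π/ω_d = 1.52 s.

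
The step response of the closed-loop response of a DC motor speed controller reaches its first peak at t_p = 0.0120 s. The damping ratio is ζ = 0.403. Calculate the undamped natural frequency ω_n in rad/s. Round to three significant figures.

ω_n ≈ 286 rad/s

Peak time t_p = π/ω_d, so ω_d = π/t_p = π/0.0120 = 262 rad/s.
ω_n = ω_d/√(1−ζ²) = 262/√0.838 = 286 rad/s.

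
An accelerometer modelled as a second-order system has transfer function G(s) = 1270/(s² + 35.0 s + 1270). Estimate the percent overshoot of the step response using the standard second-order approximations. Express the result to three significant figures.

%OS ≈ 17.0%

Comparing the denominator to s² + 2ζω_n s + ω_n²: ω_n = √1270 = 35.6 rad/s, and 2ζω_n = 35.0 so ζ = 35.0/(2·35.6) = 0.491.
Overshoot: exp(−π·0.491/√(1−0.491²)) = 0.170, i.e. 17.0%.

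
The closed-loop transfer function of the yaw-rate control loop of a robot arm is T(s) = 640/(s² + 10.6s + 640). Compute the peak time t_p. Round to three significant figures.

t_p ≈ 0.127 s

Matching coefficients with s² + 2ζω_n s + ω_n² gives ω_n² = 640 ⇒ ω_n = 25.3 rad/s, and ζ = 10.6/(2ω_n) = 0.210.
ω_d = ω_n√(1−ζ²) = 24.7 rad/s. Then t_p = π/ω_d = 0.127 s.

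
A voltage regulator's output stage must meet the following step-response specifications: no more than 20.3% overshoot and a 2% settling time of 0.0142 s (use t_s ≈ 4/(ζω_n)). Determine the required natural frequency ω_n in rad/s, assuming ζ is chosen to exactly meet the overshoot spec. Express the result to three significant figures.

Inverting the overshoot relation: ζ = |ln 0.203|/√(π² + ln²0.203) = 0.453.
From t_s ≈ 4/(ζω_n): ω_n = 4/(ζ·t_s) = 4/(0.453·0.0142) = 622 rad/s.

ω_n ≈ 622 rad/s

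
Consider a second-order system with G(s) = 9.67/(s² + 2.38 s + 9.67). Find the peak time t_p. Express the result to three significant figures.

t_p ≈ 1.09 s

ω_n = √9.67 = 3.11 rad/s; ζ = 2.38/(2·3.11) = 0.383.
ω_d = ω_n√(1−ζ²) = 2.87 rad/s. Then t_p = π/ω_d = 1.09 s.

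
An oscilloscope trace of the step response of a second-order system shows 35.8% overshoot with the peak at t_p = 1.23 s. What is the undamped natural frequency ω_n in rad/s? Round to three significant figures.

ω_n ≈ 2.69 rad/s

From the overshoot, ζ = −ln(OS)/√(π²+ln²(OS)) = 0.311.
t_p = π/ω_d ⇒ ω_d = 2.55 rad/s; then ω_n = ω_d/√(1−ζ²) = 2.69 rad/s.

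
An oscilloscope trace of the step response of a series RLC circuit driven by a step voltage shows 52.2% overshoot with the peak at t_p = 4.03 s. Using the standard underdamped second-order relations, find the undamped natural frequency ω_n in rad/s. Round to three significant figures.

The overshoot fixes ζ = −ln(OS)/√(π²+ln²(OS)) = 0.203.
t_p = π/ω_d ⇒ ω_d = 0.780 rad/s; then ω_n = ω_d/√(1−ζ²) = 0.796 rad/s.

ω_n ≈ 0.796 rad/s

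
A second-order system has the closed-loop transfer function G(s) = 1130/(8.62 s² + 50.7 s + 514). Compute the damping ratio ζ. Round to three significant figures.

ζ ≈ 0.381

Dividing through by 8.62: denominator becomes s² + 5.882 s + 59.63.
So ω_n = √59.63 = 7.72 rad/s and ζ = 5.882/(2·7.72) = 0.381.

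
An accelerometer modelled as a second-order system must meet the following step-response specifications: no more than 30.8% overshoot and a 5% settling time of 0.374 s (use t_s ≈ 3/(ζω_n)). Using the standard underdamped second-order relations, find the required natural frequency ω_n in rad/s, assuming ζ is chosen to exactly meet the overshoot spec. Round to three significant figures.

ω_n ≈ 22.9 rad/s

From %OS = 100·exp(−πζ/√(1−ζ²)), invert to get ζ = −ln(OS)/√(π² + ln²(OS)) with OS = 0.308.
−ln 0.308 = 1.178, so ζ = 1.178/√(π² + 1.387) = 0.351.
Then ω_n = 3/(ζ t_s) = 3/(0.351 × 0.374) = 22.9 rad/s.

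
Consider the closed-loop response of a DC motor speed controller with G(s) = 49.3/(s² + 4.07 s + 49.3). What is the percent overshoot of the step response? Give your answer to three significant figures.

ω_n = √49.3 = 7.02 rad/s; ζ = 4.07/(2·7.02) = 0.290.
Overshoot: exp(−π·0.290/√(1−0.290²)) = 0.386, i.e. 38.6%.

%OS ≈ 38.6%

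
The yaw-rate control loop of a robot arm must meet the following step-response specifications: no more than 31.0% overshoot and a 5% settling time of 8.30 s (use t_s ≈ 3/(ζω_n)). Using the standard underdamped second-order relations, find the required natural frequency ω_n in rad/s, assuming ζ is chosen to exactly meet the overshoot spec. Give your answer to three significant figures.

ω_n ≈ 1.03 rad/s

From %OS = 100·exp(−πζ/√(1−ζ²)), invert to get ζ = −ln(OS)/√(π² + ln²(OS)) with OS = 0.310.
−ln 0.310 = 1.171, so ζ = 1.171/√(π² + 1.372) = 0.349.
From t_s ≈ 3/(ζω_n): ω_n = 3/(ζ·t_s) = 3/(0.349·8.30) = 1.03 rad/s.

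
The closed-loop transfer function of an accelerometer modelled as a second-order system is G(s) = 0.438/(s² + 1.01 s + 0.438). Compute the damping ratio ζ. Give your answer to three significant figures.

Comparing the denominator to s² + 2ζω_n s + ω_n²: ω_n = √0.438 = 0.662 rad/s, and 2ζω_n = 1.01 so ζ = 1.01/(2·0.662) = 0.763.

ζ ≈ 0.763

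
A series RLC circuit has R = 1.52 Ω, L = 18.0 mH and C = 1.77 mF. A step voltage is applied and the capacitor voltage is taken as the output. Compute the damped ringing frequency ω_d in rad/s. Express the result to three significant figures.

For a series RLC circuit (capacitor voltage as output), ω_n = 1/√(LC) = 1/√(18.0 mH · 1.77 mF) = 177 rad/s.
ζ = (R/2)·√(C/L) = (1.52/2)·√(1.77 mF/18.0 mH) = 0.238.
ω_d = 177·√(1 − 0.238²) = 172 rad/s.

ω_d ≈ 172 rad/s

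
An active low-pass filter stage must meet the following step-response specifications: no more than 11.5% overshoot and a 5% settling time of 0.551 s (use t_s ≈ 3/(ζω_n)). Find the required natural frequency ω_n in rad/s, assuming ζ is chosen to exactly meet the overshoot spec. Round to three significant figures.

ζ = −ln(OS)/√(π² + (ln OS)²). With OS = 0.115, ln OS = −2.163 and ζ = 2.163/3.814 = 0.567.
From t_s ≈ 3/(ζω_n): ω_n = 3/(ζ·t_s) = 3/(0.567·0.551) = 9.60 rad/s.

ω_n ≈ 9.60 rad/s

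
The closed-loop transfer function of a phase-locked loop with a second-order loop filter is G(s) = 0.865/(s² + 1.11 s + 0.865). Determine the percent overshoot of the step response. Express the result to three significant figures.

%OS ≈ 9.67%

ω_n = √0.865 = 0.930 rad/s; ζ = 1.11/(2·0.930) = 0.597.
%OS = 100 e^{−πζ/√(1−ζ²)} with ζ = 0.597 gives 9.67%.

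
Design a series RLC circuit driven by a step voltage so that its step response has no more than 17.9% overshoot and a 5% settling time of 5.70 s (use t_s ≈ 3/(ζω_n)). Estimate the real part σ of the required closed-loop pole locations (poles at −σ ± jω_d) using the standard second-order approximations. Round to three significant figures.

The settling-time spec alone fixes σ = ζω_n = 3/t_s = 3/5.70 = 0.526.
(Overshoot then fixes ζ = 0.480 and hence ω_d = σ·√(1−ζ²)/ζ = 0.961 rad/s.)

σ ≈ 0.526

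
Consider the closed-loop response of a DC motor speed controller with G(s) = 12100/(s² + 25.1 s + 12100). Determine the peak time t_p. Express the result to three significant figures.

t_p ≈ 0.0287 s

ω_n = √12100 = 110 rad/s; ζ = 25.1/(2·110) = 0.114.
ω_d = ω_n√(1−ζ²) = 109 rad/s. Then t_p = π/ω_d = 0.0287 s.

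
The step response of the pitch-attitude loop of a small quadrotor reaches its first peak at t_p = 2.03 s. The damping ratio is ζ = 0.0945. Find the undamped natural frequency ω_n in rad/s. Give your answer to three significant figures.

ω_n ≈ 1.55 rad/s

Peak time t_p = π/ω_d, so ω_d = π/t_p = π/2.03 = 1.55 rad/s.
ω_n = ω_d/√(1−ζ²) = 1.55/√0.991 = 1.55 rad/s.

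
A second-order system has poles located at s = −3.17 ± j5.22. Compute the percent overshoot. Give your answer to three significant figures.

With σ = 3.17, ω_d = 5.22: ω_n = √(σ²+ω_d²) = 6.11 rad/s, ζ = σ/ω_n = 0.519.
%OS = 100 e^{−πζ/√(1−ζ²)} with ζ = 0.519 gives 14.8%.

%OS ≈ 14.8%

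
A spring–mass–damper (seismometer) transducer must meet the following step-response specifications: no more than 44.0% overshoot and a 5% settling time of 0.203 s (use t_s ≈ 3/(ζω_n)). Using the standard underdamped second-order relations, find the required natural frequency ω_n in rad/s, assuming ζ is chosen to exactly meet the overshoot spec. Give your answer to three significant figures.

ω_n ≈ 58.5 rad/s

ζ = −ln(OS)/√(π² + (ln OS)²). With OS = 0.440, ln OS = −0.8210 and ζ = 0.8210/3.247 = 0.253.
From t_s ≈ 3/(ζω_n): ω_n = 3/(ζ·t_s) = 3/(0.253·0.203) = 58.5 rad/s.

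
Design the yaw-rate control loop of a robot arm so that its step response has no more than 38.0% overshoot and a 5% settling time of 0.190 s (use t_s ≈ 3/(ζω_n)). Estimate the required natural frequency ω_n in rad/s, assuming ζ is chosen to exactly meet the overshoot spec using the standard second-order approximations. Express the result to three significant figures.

Inverting the overshoot relation: ζ = |ln 0.380|/√(π² + ln²0.380) = 0.294.
From t_s ≈ 3/(ζω_n): ω_n = 3/(ζ·t_s) = 3/(0.294·0.190) = 53.6 rad/s.

ω_n ≈ 53.6 rad/s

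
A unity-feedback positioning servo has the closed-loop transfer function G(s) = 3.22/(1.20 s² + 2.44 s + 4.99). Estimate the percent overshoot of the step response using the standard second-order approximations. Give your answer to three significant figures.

Dividing through by 1.20: denominator becomes s² + 2.033 s + 4.158.
So ω_n = √4.158 = 2.04 rad/s and ζ = 2.033/(2·2.04) = 0.499.
%OS = 100 e^{−πζ/√(1−ζ²)} with ζ = 0.499 gives 16.4%.

%OS ≈ 16.4%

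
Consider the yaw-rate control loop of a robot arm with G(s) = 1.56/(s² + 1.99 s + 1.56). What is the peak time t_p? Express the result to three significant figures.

t_p ≈ 4.16 s

Comparing the denominator to s² + 2ζω_n s + ω_n²: ω_n = √1.56 = 1.25 rad/s, and 2ζω_n = 1.99 so ζ = 1.99/(2·1.25) = 0.797.
ω_d = ω_n√(1−ζ²) = 0.755 rad/s. Then t_p = π/ω_d = 4.16 s.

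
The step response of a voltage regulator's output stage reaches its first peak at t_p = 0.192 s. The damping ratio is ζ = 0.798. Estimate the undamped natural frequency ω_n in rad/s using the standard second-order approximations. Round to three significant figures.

Peak time t_p = π/ω_d, so ω_d = π/t_p = π/0.192 = 16.4 rad/s.
ω_n = ω_d/√(1−ζ²) = 16.4/√0.363 = 27.2 rad/s.

ω_n ≈ 27.2 rad/s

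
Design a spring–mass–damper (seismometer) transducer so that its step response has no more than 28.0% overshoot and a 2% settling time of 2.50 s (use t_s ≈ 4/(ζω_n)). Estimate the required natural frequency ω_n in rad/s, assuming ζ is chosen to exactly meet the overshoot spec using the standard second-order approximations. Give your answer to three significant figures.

ζ = −ln(OS)/√(π² + (ln OS)²). With OS = 0.280, ln OS = −1.273 and ζ = 1.273/3.390 = 0.376.
From t_s ≈ 4/(ζω_n): ω_n = 4/(ζ·t_s) = 4/(0.376·2.50) = 4.26 rad/s.

ω_n ≈ 4.26 rad/s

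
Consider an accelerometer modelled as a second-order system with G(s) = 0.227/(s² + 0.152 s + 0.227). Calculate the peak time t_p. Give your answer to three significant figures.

t_p ≈ 6.68 s

Comparing the denominator to s² + 2ζω_n s + ω_n²: ω_n = √0.227 = 0.476 rad/s, and 2ζω_n = 0.152 so ζ = 0.152/(2·0.476) = 0.160.
ω_d = ω_n√(1−ζ²) = 0.470 rad/s. Then t_p = π/ω_d = 6.68 s.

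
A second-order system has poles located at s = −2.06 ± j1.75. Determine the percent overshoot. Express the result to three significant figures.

%OS ≈ 2.48%

With σ = 2.06, ω_d = 1.75: ω_n = √(σ²+ω_d²) = 2.70 rad/s, ζ = σ/ω_n = 0.762.
%OS = 100 e^{−πζ/√(1−ζ²)} with ζ = 0.762 gives 2.48%.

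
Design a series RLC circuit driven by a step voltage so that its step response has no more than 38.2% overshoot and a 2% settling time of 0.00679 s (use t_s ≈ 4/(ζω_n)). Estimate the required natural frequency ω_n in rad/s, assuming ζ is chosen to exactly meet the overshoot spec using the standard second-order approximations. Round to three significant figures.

ω_n ≈ 2010 rad/s

ζ = −ln(OS)/√(π² + (ln OS)²). With OS = 0.382, ln OS = −0.9623 and ζ = 0.9623/3.286 = 0.293.
Then ω_n = 4/(ζ t_s) = 4/(0.293 × 0.00679) = 2010 rad/s.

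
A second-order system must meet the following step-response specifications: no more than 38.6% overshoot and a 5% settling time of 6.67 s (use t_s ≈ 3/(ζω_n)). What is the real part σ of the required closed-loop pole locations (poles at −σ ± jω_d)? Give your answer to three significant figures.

σ ≈ 0.450

The settling-time spec alone fixes σ = ζω_n = 3/t_s = 3/6.67 = 0.450.
(Overshoot then fixes ζ = 0.290 and hence ω_d = σ·√(1−ζ²)/ζ = 1.48 rad/s.)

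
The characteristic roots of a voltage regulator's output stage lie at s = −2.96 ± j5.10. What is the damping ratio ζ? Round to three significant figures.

ζ ≈ 0.502

|pole| = ω_n = √(2.96² + 5.10²) = 5.90 rad/s; ζ = cos θ = σ/ω_n = 0.502.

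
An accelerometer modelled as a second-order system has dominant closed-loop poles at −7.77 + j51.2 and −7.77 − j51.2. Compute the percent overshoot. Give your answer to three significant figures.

|pole| = ω_n = √(7.77² + 51.2²) = 51.8 rad/s; ζ = cos θ = σ/ω_n = 0.150.
%OS = 100·exp(−πζ/√(1−ζ²)) = 62.1%.

%OS ≈ 62.1%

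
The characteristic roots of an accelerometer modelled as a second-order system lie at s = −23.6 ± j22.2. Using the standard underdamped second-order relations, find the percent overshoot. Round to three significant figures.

With σ = 23.6, ω_d = 22.2: ω_n = √(σ²+ω_d²) = 32.4 rad/s, ζ = σ/ω_n = 0.728.
Overshoot: exp(−π·0.728/√(1−0.728²)) = 0.0354, i.e. 3.54%.

%OS ≈ 3.54%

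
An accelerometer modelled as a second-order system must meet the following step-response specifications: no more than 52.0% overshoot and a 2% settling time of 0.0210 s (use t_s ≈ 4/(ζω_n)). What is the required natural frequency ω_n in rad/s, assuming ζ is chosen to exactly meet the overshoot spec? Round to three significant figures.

ω_n ≈ 935 rad/s

ζ = −ln(OS)/√(π² + (ln OS)²). With OS = 0.520, ln OS = −0.6539 and ζ = 0.6539/3.209 = 0.204.
From t_s ≈ 4/(ζω_n): ω_n = 4/(ζ·t_s) = 4/(0.204·0.0210) = 935 rad/s.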